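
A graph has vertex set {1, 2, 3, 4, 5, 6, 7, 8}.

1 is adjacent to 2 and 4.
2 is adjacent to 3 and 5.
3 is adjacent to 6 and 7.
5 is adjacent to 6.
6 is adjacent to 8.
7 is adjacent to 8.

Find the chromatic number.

3 and 6 are adjacent, so at least 2 colors are needed.
2 colors suffice: color red → {1, 3, 5, 8}; color blue → {2, 4, 6, 7}. Each edge has distinct colors on its endpoints.

2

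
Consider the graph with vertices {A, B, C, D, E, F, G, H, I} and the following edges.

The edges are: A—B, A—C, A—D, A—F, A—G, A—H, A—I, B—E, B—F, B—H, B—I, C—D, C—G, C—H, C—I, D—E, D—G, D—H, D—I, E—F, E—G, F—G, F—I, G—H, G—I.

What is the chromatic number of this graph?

5

A, C, D, G, I are mutually adjacent (a clique of size 5), so at least 5 colors are needed.
5 colors suffice: color 1 → {B, G}; color 2 → {A, E}; color 3 → {H, I}; color 4 → {D, F}; color 5 → {C}. Every edge joins two different colors.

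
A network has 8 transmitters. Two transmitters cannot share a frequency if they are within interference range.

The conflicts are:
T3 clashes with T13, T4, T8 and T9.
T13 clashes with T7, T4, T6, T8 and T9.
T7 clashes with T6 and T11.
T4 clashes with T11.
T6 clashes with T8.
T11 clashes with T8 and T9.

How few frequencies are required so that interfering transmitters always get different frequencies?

T3, T13, T4 pairwise conflict, so at least 3 frequencies are needed.
3 frequencies suffice: T3=2, T13=1, T7=3, T4=3, T6=2, T11=1, T8=3, T9=3. Each listed conflict is separated.

3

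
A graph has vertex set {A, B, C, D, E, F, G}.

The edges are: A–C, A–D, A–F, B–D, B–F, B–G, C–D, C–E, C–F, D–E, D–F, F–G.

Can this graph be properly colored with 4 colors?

Yes

The chromatic number is 4. A, C, D, F are mutually adjacent (a clique of size 4), so at least 4 colors are needed.
4 colors suffice: color 1 → {E, F}; color 2 → {D, G}; color 3 → {B, C}; color 4 → {A}.
That is already a proper 4-coloring.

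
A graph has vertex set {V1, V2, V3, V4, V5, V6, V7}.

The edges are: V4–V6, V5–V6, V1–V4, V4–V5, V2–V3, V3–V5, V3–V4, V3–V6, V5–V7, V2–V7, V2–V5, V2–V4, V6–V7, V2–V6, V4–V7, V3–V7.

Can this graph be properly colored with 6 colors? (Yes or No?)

The chromatic number is 6. V2, V3, V4, V5, V6, V7 are mutually adjacent (a clique of size 6), so at least 6 colors are needed.
A valid assignment using 6 colors: V1=2, V2=2, V3=3, V4=1, V5=6, V6=4, V7=5.
That is already a proper 6-coloring.

Yes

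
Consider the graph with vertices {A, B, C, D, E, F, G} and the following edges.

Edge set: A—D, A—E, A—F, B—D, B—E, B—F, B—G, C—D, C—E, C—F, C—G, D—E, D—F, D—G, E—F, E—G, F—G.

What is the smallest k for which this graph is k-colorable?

5

C, D, E, F, G form a clique, so at least 5 colors are needed.
A valid assignment using 5 colors: A=4, B=5, C=5, D=2, E=3, F=1, G=4. Every edge joins two different colors.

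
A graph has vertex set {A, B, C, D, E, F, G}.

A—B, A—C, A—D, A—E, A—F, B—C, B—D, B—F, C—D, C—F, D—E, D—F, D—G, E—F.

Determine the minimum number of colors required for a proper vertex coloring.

A, B, C, D, F form a clique, so at least 5 colors are needed.
One proper 5-coloring: A=2, B=5, C=4, D=1, E=4, F=3, G=2. Every edge joins two different colors.

5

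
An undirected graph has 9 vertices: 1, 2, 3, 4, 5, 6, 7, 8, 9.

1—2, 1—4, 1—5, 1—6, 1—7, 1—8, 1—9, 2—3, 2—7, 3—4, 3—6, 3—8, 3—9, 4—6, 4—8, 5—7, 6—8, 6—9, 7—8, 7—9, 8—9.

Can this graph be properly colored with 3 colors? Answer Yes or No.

1, 4, 6, 8 are mutually adjacent (a clique of size 4), so at least 4 colors are needed.
So 3 colors are not enough.

No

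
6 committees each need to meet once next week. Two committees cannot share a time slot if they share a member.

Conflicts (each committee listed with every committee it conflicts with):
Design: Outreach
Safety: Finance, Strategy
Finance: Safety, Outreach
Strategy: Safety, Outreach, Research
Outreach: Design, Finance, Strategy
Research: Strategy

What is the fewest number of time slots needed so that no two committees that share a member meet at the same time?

2

Design and Outreach conflict, so at least 2 time slots are needed.
2 time slots suffice: time slot 1 → {Design, Finance, Strategy}; time slot 2 → {Safety, Outreach, Research}. No two conflicting committees share a time slot.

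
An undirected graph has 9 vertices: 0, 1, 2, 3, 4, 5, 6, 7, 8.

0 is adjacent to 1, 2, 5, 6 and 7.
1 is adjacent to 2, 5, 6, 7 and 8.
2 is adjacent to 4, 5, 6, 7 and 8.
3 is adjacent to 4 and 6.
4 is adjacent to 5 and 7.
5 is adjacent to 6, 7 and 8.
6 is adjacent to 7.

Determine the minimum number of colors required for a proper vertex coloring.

0, 1, 2, 5, 6, 7 form a clique, so at least 6 colors are needed.
One proper 6-coloring: 0=f, 1=e, 2=a, 3=a, 4=d, 5=b, 6=d, 7=c, 8=c. Every edge joins two different colors.

6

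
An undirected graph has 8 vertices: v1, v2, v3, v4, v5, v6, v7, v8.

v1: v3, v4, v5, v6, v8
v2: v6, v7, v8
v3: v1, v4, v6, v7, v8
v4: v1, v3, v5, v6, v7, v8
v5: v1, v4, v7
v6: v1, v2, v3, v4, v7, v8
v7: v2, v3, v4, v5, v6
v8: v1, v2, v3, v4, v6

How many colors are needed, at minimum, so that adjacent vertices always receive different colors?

5

v1, v3, v4, v6, v8 are pairwise adjacent (a clique of size 5), so at least 5 colors are needed.
5 colors suffice: color red → {v5, v6}; color blue → {v2, v4}; color green → {v3}; color yellow → {v7, v8}; color purple → {v1}. No two adjacent vertices share a color.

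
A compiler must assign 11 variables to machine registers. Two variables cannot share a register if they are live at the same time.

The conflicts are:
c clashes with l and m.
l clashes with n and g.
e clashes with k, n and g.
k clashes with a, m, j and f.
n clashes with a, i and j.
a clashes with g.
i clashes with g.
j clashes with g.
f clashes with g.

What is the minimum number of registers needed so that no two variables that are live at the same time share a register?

2

c and l conflict, so at least 2 registers are needed.
2 registers suffice: c=1, l=2, e=2, k=1, n=1, a=2, i=2, m=2, j=2, f=2, g=1. No two conflicting variables share a register.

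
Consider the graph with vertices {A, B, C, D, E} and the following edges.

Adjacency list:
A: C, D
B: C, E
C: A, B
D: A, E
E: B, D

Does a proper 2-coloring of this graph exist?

The cycle A-D-E-B-C-A has odd length 5, so it cannot be 2-colored; at least 3 colors are needed.
So 2 colors are not enough.

No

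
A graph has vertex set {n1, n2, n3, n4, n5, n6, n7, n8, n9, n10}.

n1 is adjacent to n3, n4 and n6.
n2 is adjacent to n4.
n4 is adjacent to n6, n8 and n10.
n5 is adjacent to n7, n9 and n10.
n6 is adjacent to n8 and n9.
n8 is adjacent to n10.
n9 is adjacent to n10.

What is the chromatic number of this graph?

3

n5, n9, n10 form a triangle, so at least 3 colors are needed.
3 colors suffice: color R → {n3, n4, n7, n9}; color B → {n2, n6, n10}; color G → {n1, n5, n8}. Each edge has distinct colors on its endpoints.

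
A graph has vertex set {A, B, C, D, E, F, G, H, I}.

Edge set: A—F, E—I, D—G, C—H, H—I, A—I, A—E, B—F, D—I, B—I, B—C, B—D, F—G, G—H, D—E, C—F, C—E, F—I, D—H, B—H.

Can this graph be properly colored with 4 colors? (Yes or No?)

The chromatic number is 4. B, D, H, I form a clique, so at least 4 colors are needed.
4 colors suffice: A=3, B=3, C=1, D=4, E=2, F=2, G=1, H=2, I=1.
That is already a proper 4-coloring.

Yes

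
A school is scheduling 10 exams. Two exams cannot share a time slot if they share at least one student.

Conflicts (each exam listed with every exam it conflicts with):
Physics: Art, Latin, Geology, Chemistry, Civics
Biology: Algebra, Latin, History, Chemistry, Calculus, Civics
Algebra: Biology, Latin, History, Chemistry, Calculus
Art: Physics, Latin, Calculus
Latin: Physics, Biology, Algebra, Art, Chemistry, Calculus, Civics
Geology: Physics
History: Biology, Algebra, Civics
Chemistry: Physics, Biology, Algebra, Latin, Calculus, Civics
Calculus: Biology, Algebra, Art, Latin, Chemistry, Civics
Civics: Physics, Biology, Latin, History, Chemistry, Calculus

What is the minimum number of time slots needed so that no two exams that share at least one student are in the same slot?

5

Biology, Algebra, Latin, Chemistry, Calculus pairwise conflict, so at least 5 time slots are needed.
5 time slots suffice: time slot 1 → {Latin, Geology, History}; time slot 2 → {Physics, Calculus}; time slot 3 → {Biology, Art}; time slot 4 → {Algebra, Civics}; time slot 5 → {Chemistry}. No two conflicting exams share a time slot.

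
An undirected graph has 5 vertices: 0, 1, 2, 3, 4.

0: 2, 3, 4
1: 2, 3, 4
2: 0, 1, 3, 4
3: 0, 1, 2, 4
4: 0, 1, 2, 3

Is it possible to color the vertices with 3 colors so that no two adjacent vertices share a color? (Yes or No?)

No

1, 2, 3, 4 form a clique, so at least 4 colors are needed.
So 3 colors are not enough.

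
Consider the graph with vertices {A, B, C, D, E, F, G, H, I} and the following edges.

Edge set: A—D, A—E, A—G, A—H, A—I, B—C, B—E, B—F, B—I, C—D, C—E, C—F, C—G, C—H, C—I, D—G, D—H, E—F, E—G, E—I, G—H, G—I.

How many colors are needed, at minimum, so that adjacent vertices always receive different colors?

4

C, D, G, H are pairwise adjacent (a clique of size 4), so at least 4 colors are needed.
4 colors suffice: color 1 → {A, C}; color 2 → {B, G}; color 3 → {E, H}; color 4 → {D, F, I}. No two adjacent vertices share a color.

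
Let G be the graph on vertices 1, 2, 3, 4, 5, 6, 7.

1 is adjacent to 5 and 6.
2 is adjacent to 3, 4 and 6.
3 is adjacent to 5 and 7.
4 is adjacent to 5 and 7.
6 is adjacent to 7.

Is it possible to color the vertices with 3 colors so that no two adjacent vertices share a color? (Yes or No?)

The chromatic number is 3. The cycle 1-6-2-4-5-1 has odd length 5, so it cannot be 2-colored; at least 3 colors are needed.
A valid assignment using 3 colors: 1=green, 2=red, 3=blue, 4=blue, 5=red, 6=blue, 7=red.
That is already a proper 3-coloring.

Yes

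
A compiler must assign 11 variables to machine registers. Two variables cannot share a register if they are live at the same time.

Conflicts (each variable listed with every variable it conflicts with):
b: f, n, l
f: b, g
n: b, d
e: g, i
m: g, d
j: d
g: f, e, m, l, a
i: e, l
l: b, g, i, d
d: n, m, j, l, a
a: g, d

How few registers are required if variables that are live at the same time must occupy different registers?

b and n conflict, so at least 2 registers are needed.
2 registers suffice: register 1 → {b, g, i, d}; register 2 → {f, n, e, m, j, l, a}. No two conflicting variables share a register.

2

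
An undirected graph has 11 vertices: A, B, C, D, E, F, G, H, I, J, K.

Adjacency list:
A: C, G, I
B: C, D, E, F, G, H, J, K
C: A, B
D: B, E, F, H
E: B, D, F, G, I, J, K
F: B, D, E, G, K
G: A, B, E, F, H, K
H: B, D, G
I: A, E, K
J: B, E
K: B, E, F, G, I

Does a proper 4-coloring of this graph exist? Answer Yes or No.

B, E, F, G, K are mutually adjacent (a clique of size 5), so at least 5 colors are needed.
So 4 colors are not enough.

No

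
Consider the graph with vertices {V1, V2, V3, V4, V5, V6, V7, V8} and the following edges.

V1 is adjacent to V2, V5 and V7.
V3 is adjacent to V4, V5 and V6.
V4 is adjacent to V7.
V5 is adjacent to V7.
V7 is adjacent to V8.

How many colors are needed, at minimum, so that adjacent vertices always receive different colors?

3

V1, V5, V7 are pairwise adjacent, so at least 3 colors are needed.
3 colors suffice: color red → {V2, V3, V7}; color blue → {V1, V4, V6, V8}; color green → {V5}. Every edge joins two different colors.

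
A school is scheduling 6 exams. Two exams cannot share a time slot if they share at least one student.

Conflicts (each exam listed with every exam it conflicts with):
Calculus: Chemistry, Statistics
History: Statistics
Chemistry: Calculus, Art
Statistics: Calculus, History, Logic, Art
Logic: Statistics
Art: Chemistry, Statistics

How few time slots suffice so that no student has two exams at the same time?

Statistics and Logic conflict, so at least 2 time slots are needed.
A valid assignment using 2 time slots: Calculus=2, History=2, Chemistry=1, Statistics=1, Logic=2, Art=2. Every pair that conflicts lands in different time slots.

2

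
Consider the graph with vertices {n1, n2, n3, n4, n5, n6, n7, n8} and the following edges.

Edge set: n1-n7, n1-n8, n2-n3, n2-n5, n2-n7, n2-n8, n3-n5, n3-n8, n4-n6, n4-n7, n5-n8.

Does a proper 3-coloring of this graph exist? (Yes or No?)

No

n2, n3, n5, n8 are pairwise adjacent (a clique of size 4), so at least 4 colors are needed.
So 3 colors are not enough.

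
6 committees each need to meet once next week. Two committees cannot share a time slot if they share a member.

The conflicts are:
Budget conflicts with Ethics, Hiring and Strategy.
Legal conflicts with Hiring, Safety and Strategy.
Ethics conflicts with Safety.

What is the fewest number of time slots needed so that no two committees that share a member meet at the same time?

3

The cycle Safety-Legal-Strategy-Budget-Ethics-Safety has odd length 5, so it cannot be 2-colored; at least 3 time slots are needed.
A valid assignment using 3 time slots: Budget=1, Legal=1, Ethics=3, Hiring=2, Safety=2, Strategy=2. Every pair that conflicts lands in different time slots.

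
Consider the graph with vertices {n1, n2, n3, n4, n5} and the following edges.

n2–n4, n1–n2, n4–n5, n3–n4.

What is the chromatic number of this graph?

2

n1 and n2 are adjacent, so at least 2 colors are needed.
One proper 2-coloring: n1=1, n2=2, n3=2, n4=1, n5=2. No two adjacent vertices share a color.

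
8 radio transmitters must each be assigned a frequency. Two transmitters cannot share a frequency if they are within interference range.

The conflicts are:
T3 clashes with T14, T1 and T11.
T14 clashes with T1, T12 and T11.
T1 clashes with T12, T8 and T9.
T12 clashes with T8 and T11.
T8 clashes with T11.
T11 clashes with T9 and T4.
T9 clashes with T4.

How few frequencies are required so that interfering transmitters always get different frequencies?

3

T1, T12, T8 pairwise conflict, so at least 3 frequencies are needed.
A valid assignment using 3 frequencies: T3=2, T14=3, T1=1, T12=2, T8=3, T11=1, T9=2, T4=3. Every pair that conflicts lands in different frequencies.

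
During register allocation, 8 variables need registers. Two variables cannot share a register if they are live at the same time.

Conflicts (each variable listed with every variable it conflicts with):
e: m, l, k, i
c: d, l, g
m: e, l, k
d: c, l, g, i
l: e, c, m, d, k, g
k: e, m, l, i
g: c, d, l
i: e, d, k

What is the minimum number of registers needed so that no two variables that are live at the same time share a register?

e, m, l, k pairwise conflict, so at least 4 registers are needed.
4 registers suffice: register 1 → {l, i}; register 2 → {d, k}; register 3 → {e, g}; register 4 → {c, m}. Each listed conflict is separated.

4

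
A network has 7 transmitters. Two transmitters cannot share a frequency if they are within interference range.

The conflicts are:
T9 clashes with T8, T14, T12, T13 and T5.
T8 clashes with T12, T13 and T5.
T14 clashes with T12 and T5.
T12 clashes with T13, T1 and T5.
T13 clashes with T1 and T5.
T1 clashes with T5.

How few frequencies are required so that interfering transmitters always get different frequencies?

5

T9, T8, T12, T13, T5 pairwise conflict, so at least 5 frequencies are needed.
5 frequencies suffice: frequency 1 → {T12}; frequency 2 → {T5}; frequency 3 → {T9, T1}; frequency 4 → {T14, T13}; frequency 5 → {T8}. Each listed conflict is separated.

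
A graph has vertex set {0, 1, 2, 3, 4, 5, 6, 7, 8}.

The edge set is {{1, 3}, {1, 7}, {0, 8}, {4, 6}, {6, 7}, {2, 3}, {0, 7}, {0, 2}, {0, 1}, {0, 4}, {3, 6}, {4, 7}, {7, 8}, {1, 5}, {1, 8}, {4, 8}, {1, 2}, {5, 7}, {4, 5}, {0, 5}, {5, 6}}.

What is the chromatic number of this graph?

4, 5, 6, 7 form a clique, so at least 4 colors are needed.
A valid assignment using 4 colors: 0=blue, 1=green, 2=red, 3=yellow, 4=green, 5=yellow, 6=blue, 7=red, 8=yellow. No two adjacent vertices share a color.

4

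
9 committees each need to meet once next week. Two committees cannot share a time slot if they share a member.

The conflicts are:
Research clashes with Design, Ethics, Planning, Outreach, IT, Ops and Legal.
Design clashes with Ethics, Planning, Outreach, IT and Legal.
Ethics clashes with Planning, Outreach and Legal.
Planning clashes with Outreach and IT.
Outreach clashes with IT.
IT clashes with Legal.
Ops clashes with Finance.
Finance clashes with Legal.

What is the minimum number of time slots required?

Research, Design, Planning, Outreach, IT all conflict with each other, so at least 5 time slots are needed.
Using 5 time slots: Research=1, Design=2, Ethics=3, Planning=5, Outreach=4, IT=3, Ops=2, Finance=1, Legal=4. No two conflicting committees share a time slot.

5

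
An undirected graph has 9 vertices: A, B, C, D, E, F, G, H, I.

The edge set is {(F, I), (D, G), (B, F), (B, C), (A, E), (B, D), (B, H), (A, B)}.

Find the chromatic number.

2

A and E are adjacent, so at least 2 colors are needed.
2 colors suffice: A=2, B=1, C=2, D=2, E=1, F=2, G=1, H=2, I=1. No two adjacent vertices share a color.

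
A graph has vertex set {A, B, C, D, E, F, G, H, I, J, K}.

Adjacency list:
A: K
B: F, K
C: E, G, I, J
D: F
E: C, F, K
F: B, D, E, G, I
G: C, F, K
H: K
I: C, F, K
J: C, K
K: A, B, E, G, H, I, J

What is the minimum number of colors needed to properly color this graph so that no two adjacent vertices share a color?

J and K are adjacent, so at least 2 colors are needed.
2 colors suffice: color red → {C, F, K}; color blue → {A, B, D, E, G, H, I, J}. Each edge has distinct colors on its endpoints.

2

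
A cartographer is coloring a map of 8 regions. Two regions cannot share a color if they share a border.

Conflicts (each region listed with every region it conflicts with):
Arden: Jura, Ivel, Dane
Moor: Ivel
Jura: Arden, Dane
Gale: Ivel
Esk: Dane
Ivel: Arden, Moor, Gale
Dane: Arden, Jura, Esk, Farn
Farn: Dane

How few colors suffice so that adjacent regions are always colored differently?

Arden, Jura, Dane all conflict with each other, so at least 3 colors are needed.
A valid assignment using 3 colors: Arden=2, Moor=2, Jura=3, Gale=2, Esk=2, Ivel=1, Dane=1, Farn=2. No two conflicting regions share a color.

3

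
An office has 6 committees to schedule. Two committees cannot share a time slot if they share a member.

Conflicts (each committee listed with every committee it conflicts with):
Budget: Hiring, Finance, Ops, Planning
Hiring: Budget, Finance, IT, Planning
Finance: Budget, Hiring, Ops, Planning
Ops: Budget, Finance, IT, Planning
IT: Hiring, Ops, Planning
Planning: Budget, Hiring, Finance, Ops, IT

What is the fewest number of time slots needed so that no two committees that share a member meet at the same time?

Budget, Hiring, Finance, Planning pairwise conflict, so at least 4 time slots are needed.
4 time slots suffice: Budget=2, Hiring=3, Finance=4, Ops=3, IT=2, Planning=1. Every pair that conflicts lands in different time slots.

4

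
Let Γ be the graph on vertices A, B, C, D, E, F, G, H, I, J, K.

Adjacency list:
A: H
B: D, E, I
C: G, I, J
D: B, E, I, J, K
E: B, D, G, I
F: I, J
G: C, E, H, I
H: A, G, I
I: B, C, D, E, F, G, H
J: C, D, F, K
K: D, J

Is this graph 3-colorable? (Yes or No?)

No

B, D, E, I are mutually adjacent (a clique of size 4), so at least 4 colors are needed.
So 3 colors are not enough.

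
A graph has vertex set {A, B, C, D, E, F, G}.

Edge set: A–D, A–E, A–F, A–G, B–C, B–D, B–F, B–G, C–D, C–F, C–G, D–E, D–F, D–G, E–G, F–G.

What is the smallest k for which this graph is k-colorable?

5

B, C, D, F, G form a clique, so at least 5 colors are needed.
5 colors suffice: color 1 → {G}; color 2 → {D}; color 3 → {E, F}; color 4 → {A, B}; color 5 → {C}. Each edge has distinct colors on its endpoints.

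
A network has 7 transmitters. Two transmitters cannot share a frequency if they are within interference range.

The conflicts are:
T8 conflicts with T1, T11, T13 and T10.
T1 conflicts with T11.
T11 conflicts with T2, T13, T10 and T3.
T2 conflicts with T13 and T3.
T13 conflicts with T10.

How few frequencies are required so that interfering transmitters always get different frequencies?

T8, T11, T13, T10 all conflict with each other, so at least 4 frequencies are needed.
Using 4 frequencies: T8=2, T1=3, T11=1, T2=2, T13=3, T10=4, T3=3. Every pair that conflicts lands in different frequencies.

4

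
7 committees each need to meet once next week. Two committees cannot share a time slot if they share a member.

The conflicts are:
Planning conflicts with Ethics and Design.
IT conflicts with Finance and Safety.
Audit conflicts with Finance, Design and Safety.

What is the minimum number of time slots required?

IT and Finance conflict, so at least 2 time slots are needed.
2 time slots suffice: time slot 1 → {Planning, IT, Audit}; time slot 2 → {Finance, Ethics, Design, Safety}. Every pair that conflicts lands in different time slots.

2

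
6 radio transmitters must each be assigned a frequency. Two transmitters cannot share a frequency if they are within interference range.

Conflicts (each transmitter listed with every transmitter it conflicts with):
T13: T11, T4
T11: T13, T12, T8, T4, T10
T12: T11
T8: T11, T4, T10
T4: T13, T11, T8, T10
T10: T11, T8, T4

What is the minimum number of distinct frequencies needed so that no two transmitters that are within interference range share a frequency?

T11, T8, T4, T10 are mutually in conflict, so at least 4 frequencies are needed.
4 frequencies suffice: frequency 1 → {T11}; frequency 2 → {T12, T4}; frequency 3 → {T13, T10}; frequency 4 → {T8}. Every pair that conflicts lands in different frequencies.

4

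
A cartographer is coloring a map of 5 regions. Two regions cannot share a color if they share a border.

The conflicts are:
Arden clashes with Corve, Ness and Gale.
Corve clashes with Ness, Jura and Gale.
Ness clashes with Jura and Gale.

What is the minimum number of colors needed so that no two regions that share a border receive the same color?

4

Arden, Corve, Ness, Gale are mutually in conflict, so at least 4 colors are needed.
4 colors suffice: color 1 → {Corve}; color 2 → {Ness}; color 3 → {Jura, Gale}; color 4 → {Arden}. Every pair that conflicts lands in different colors.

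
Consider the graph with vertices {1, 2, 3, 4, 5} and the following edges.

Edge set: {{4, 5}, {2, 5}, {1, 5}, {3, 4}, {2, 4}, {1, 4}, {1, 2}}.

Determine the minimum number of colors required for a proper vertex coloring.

4

1, 2, 4, 5 are mutually adjacent (a clique of size 4), so at least 4 colors are needed.
A valid assignment using 4 colors: 1=c, 2=d, 3=b, 4=a, 5=b. Every edge joins two different colors.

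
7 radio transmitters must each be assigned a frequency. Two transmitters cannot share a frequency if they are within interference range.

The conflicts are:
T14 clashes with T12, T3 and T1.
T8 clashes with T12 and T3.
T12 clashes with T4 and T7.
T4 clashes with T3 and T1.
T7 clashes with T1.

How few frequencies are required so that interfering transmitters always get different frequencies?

2

T7 and T1 conflict, so at least 2 frequencies are needed.
2 frequencies suffice: T14=2, T8=2, T12=1, T4=2, T7=2, T3=1, T1=1. No two conflicting transmitters share a frequency.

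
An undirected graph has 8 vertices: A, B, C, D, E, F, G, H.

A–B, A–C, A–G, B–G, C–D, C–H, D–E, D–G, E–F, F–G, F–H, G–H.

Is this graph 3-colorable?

Yes

The chromatic number is 3. A, B, G form a triangle, so at least 3 colors are needed.
3 colors suffice: color 1 → {C, E, G}; color 2 → {A, D, F}; color 3 → {B, H}.
That is already a proper 3-coloring.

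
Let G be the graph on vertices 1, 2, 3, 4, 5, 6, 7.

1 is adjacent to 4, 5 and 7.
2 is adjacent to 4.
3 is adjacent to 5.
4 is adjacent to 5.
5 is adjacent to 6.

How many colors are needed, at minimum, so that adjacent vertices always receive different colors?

3

1, 4, 5 are mutually adjacent, so at least 3 colors are needed.
3 colors suffice: color red → {2, 5, 7}; color blue → {3, 4, 6}; color green → {1}. No two adjacent vertices share a color.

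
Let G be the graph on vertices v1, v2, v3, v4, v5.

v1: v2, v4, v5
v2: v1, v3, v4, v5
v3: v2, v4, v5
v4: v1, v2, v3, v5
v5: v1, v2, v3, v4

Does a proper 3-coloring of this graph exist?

v1, v2, v4, v5 are mutually adjacent (a clique of size 4), so at least 4 colors are needed.
So 3 colors are not enough.

No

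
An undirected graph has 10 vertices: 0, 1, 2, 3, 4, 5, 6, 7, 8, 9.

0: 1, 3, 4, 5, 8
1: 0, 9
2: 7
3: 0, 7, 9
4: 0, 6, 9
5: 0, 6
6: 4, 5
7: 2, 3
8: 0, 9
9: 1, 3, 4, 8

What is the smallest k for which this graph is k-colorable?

5 and 6 are adjacent, so at least 2 colors are needed.
2 colors suffice: color a → {0, 6, 7, 9}; color b → {1, 2, 3, 4, 5, 8}. Each edge has distinct colors on its endpoints.

2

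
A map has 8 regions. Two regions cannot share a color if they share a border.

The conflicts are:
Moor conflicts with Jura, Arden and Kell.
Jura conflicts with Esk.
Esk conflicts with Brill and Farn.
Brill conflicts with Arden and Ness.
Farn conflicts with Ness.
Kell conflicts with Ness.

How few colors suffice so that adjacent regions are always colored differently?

The cycle Moor-Kell-Ness-Brill-Arden-Moor has odd length 5, so it cannot be 2-colored; at least 3 colors are needed.
A valid assignment using 3 colors: Moor=1, Jura=2, Esk=1, Brill=2, Farn=2, Arden=3, Kell=2, Ness=1. No two conflicting regions share a color.

3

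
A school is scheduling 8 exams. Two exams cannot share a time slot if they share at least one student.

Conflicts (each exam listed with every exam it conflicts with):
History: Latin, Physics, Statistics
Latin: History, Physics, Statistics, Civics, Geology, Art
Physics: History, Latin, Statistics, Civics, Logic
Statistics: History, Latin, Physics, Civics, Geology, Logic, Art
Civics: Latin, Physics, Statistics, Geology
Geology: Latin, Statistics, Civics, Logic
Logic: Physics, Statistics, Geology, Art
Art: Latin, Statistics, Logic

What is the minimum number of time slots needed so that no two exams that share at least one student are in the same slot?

4

History, Latin, Physics, Statistics pairwise conflict, so at least 4 time slots are needed.
Using 4 time slots: History=4, Latin=2, Physics=3, Statistics=1, Civics=4, Geology=3, Logic=2, Art=3. No two conflicting exams share a time slot.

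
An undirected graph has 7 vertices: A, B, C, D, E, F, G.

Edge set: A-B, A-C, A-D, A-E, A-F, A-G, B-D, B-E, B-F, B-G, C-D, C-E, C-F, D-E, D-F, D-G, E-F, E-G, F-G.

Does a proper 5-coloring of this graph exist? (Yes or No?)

A, B, D, E, F, G are pairwise adjacent (a clique of size 6), so at least 6 colors are needed.
So 5 colors are not enough.

No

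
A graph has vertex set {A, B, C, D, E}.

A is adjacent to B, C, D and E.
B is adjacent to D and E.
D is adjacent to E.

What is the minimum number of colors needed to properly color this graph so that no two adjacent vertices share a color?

A, B, D, E are pairwise adjacent (a clique of size 4), so at least 4 colors are needed.
4 colors suffice: color 1 → {A}; color 2 → {C, E}; color 3 → {D}; color 4 → {B}. No two adjacent vertices share a color.

4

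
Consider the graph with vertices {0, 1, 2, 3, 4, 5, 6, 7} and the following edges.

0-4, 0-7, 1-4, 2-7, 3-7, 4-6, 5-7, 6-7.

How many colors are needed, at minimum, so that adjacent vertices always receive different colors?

4 and 6 are adjacent, so at least 2 colors are needed.
A valid assignment using 2 colors: 0=b, 1=b, 2=b, 3=b, 4=a, 5=b, 6=b, 7=a. Every edge joins two different colors.

2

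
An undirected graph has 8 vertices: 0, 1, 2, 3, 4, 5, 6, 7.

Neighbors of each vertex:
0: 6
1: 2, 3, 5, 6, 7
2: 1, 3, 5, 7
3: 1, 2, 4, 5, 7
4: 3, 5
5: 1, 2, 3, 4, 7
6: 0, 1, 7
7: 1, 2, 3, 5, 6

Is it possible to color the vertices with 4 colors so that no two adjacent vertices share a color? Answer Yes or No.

1, 2, 3, 5, 7 are pairwise adjacent (a clique of size 5), so at least 5 colors are needed.
So 4 colors are not enough.

No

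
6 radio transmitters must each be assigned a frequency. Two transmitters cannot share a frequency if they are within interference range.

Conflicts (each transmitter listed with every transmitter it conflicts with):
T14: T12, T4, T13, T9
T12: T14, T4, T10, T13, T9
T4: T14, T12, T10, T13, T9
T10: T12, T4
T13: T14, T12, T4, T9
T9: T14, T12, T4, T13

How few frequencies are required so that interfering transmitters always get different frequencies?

5

T14, T12, T4, T13, T9 are mutually in conflict, so at least 5 frequencies are needed.
A valid assignment using 5 frequencies: T14=3, T12=1, T4=2, T10=3, T13=5, T9=4. No two conflicting transmitters share a frequency.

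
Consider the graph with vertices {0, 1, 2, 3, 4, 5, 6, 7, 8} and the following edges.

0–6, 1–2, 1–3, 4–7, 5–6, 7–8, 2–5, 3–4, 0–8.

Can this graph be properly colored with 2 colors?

No

The cycle 6-0-8-7-4-3-1-2-5-6 has odd length 9, so it cannot be 2-colored; at least 3 colors are needed.
So 2 colors are not enough.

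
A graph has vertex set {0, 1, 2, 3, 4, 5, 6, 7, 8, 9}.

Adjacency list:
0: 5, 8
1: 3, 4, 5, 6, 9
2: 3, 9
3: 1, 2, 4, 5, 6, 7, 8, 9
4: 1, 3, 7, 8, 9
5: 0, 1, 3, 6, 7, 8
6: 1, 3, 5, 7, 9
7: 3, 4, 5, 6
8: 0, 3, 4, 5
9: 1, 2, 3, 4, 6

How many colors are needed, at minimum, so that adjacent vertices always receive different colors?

4

3, 5, 6, 7 are mutually adjacent (a clique of size 4), so at least 4 colors are needed.
A valid assignment using 4 colors: 0=red, 1=yellow, 2=green, 3=red, 4=green, 5=blue, 6=green, 7=yellow, 8=yellow, 9=blue. Every edge joins two different colors.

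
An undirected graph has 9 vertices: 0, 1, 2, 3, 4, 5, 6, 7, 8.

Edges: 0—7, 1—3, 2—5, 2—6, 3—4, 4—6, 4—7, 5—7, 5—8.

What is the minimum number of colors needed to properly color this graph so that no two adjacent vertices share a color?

3

The cycle 4-7-5-2-6-4 has odd length 5, so it cannot be 2-colored; at least 3 colors are needed.
3 colors suffice: color red → {3, 6, 7, 8}; color blue → {0, 1, 4, 5}; color green → {2}. Every edge joins two different colors.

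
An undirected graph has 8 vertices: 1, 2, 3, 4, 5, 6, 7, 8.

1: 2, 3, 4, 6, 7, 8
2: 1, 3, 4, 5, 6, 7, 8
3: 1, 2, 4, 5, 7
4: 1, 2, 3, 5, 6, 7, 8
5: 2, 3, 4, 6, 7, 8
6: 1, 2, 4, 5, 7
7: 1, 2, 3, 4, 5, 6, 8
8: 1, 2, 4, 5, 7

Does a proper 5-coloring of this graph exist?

Yes

The chromatic number is 5. 1, 2, 3, 4, 7 are mutually adjacent (a clique of size 5), so at least 5 colors are needed.
5 colors suffice: color red → {2}; color blue → {7}; color green → {4}; color yellow → {1, 5}; color purple → {3, 6, 8}.
That is already a proper 5-coloring.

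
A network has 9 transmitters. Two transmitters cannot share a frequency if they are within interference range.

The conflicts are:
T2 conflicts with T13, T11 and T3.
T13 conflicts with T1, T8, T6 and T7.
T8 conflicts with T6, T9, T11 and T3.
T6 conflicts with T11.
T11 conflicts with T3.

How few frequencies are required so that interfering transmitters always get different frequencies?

T8, T6, T11 are mutually in conflict, so at least 3 frequencies are needed.
A valid assignment using 3 frequencies: T2=1, T13=2, T1=1, T8=1, T6=3, T9=2, T11=2, T3=3, T7=1. No two conflicting transmitters share a frequency.

3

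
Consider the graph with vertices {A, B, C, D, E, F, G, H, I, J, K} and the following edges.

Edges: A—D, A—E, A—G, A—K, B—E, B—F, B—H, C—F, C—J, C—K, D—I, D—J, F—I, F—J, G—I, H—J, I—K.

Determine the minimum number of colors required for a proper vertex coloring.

C, F, J form a triangle, so at least 3 colors are needed.
3 colors suffice: color 1 → {D, E, F, G, H, K}; color 2 → {A, B, I, J}; color 3 → {C}. Each edge has distinct colors on its endpoints.

3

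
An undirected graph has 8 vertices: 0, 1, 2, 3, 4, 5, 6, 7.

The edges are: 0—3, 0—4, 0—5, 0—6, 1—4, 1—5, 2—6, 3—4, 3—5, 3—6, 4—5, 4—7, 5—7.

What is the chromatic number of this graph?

0, 3, 4, 5 are mutually adjacent (a clique of size 4), so at least 4 colors are needed.
4 colors suffice: 0=yellow, 1=green, 2=blue, 3=green, 4=blue, 5=red, 6=red, 7=green. Each edge has distinct colors on its endpoints.

4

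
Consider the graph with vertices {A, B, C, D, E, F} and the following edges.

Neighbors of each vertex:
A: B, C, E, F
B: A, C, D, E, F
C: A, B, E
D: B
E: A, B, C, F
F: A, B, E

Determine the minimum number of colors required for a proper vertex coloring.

A, B, C, E are mutually adjacent (a clique of size 4), so at least 4 colors are needed.
A valid assignment using 4 colors: A=2, B=1, C=4, D=2, E=3, F=4. Each edge has distinct colors on its endpoints.

4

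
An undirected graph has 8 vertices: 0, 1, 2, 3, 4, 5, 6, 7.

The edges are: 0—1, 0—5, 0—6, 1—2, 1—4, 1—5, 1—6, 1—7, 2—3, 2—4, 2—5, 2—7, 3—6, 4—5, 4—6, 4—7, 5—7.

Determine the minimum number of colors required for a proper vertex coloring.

5

1, 2, 4, 5, 7 form a clique, so at least 5 colors are needed.
5 colors suffice: color red → {1, 3}; color blue → {2, 6}; color green → {0, 4}; color yellow → {5}; color purple → {7}. Every edge joins two different colors.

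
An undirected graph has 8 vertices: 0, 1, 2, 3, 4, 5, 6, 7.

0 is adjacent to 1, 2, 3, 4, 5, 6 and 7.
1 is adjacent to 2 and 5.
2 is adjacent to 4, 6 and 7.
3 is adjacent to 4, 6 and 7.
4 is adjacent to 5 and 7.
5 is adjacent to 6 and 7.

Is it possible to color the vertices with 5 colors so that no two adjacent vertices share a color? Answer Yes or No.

Yes

The chromatic number is 4. 0, 3, 4, 7 are mutually adjacent (a clique of size 4), so at least 4 colors are needed.
4 colors suffice: color a → {0}; color b → {1, 4, 6}; color c → {7}; color d → {2, 3, 5}.
Since 5 ≥ 4, a proper 5-coloring certainly exists.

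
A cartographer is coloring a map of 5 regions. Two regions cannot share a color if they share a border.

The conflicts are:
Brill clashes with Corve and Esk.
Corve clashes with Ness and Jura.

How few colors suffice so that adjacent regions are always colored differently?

Corve and Jura conflict, so at least 2 colors are needed.
A valid assignment using 2 colors: Brill=2, Corve=1, Ness=2, Jura=2, Esk=1. No two conflicting regions share a color.

2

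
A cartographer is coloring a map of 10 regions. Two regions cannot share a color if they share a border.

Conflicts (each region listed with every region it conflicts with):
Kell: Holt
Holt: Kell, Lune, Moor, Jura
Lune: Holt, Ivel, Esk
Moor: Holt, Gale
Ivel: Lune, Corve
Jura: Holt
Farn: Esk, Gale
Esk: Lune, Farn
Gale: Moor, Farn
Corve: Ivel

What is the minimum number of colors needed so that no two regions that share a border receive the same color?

2

Lune and Esk conflict, so at least 2 colors are needed.
One proper 2-coloring: Kell=2, Holt=1, Lune=2, Moor=2, Ivel=1, Jura=2, Farn=2, Esk=1, Gale=1, Corve=2. Each listed conflict is separated.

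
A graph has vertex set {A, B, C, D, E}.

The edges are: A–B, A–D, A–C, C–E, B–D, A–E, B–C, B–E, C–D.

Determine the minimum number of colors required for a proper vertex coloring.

A, B, C, D are mutually adjacent (a clique of size 4), so at least 4 colors are needed.
A valid assignment using 4 colors: A=blue, B=green, C=red, D=yellow, E=yellow. Each edge has distinct colors on its endpoints.

4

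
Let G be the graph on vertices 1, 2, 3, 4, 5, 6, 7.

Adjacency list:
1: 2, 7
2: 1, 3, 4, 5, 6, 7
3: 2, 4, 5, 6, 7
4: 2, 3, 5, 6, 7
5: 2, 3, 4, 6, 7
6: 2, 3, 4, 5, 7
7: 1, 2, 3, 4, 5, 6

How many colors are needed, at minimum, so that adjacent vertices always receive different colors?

2, 3, 4, 5, 6, 7 are pairwise adjacent (a clique of size 6), so at least 6 colors are needed.
One proper 6-coloring: 1=c, 2=a, 3=e, 4=f, 5=d, 6=c, 7=b. Every edge joins two different colors.

6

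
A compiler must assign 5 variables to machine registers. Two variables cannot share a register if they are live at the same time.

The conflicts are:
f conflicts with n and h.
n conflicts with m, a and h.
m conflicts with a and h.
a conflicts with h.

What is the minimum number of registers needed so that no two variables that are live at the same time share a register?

4

n, m, a, h are mutually in conflict, so at least 4 registers are needed.
4 registers suffice: f=3, n=2, m=4, a=3, h=1. No two conflicting variables share a register.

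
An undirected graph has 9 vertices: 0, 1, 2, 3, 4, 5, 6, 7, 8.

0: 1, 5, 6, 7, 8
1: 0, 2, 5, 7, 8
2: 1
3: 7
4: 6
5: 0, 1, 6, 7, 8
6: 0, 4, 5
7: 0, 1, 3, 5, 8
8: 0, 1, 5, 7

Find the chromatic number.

5

0, 1, 5, 7, 8 are mutually adjacent (a clique of size 5), so at least 5 colors are needed.
5 colors suffice: color a → {1, 3, 6}; color b → {0, 2, 4}; color c → {5}; color d → {7}; color e → {8}. No two adjacent vertices share a color.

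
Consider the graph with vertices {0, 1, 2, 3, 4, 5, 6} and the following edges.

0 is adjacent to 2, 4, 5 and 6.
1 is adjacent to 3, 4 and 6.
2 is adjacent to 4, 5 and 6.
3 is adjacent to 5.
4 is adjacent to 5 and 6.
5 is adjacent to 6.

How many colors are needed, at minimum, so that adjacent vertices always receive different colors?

0, 2, 4, 5, 6 are mutually adjacent (a clique of size 5), so at least 5 colors are needed.
5 colors suffice: color red → {3, 6}; color blue → {4}; color green → {1, 5}; color yellow → {0}; color purple → {2}. No two adjacent vertices share a color.

5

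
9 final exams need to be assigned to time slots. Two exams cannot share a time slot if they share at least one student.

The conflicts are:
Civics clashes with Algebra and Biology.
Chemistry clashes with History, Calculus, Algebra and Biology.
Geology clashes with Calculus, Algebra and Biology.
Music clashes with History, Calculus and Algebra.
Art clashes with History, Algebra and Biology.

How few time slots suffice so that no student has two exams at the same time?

2

Chemistry and Biology conflict, so at least 2 time slots are needed.
2 time slots suffice: time slot 1 → {History, Calculus, Algebra, Biology}; time slot 2 → {Civics, Chemistry, Geology, Music, Art}. Every pair that conflicts lands in different time slots.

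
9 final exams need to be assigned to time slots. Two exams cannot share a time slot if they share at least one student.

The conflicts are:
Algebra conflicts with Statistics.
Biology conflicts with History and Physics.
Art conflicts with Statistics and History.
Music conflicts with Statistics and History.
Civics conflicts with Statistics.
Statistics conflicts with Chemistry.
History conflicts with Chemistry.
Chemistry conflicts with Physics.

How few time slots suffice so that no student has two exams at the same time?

Art and Statistics conflict, so at least 2 time slots are needed.
A valid assignment using 2 time slots: Algebra=2, Biology=2, Art=2, Music=2, Civics=2, Statistics=1, History=1, Chemistry=2, Physics=1. Every pair that conflicts lands in different time slots.

2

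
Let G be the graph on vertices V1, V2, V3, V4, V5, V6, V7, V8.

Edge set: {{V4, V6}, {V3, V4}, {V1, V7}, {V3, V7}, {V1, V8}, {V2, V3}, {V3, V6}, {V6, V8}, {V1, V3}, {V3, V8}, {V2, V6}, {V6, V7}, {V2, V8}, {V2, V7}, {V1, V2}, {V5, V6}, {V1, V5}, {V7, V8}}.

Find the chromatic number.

V2, V3, V6, V7, V8 are mutually adjacent (a clique of size 5), so at least 5 colors are needed.
A valid assignment using 5 colors: V1=1, V2=5, V3=2, V4=3, V5=2, V6=1, V7=4, V8=3. Every edge joins two different colors.

5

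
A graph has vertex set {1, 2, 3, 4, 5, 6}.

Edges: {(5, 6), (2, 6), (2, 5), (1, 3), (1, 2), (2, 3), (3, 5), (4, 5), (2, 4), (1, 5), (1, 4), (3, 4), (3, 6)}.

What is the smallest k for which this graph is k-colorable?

5

1, 2, 3, 4, 5 form a clique, so at least 5 colors are needed.
One proper 5-coloring: 1=purple, 2=green, 3=blue, 4=yellow, 5=red, 6=yellow. No two adjacent vertices share a color.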